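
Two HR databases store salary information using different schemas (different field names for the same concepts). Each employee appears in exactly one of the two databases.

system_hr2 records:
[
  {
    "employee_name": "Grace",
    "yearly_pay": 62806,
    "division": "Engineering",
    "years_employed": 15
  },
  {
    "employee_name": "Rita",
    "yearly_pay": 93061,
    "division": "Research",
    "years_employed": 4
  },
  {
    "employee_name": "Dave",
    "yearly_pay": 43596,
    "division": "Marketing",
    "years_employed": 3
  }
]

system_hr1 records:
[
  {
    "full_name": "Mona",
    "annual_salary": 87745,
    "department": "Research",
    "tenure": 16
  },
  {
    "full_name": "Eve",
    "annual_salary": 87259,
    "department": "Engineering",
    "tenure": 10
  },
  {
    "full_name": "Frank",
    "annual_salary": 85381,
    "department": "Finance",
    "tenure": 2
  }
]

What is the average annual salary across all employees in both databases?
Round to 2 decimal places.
76641.33

Schema mapping: "yearly_pay" (system_hr2) = "annual_salary" (system_hr1) = annual salary

All salaries: [62806, 93061, 43596, 87745, 87259, 85381]
Sum: 459848
Count: 6
Average: 459848 / 6 = 76641.33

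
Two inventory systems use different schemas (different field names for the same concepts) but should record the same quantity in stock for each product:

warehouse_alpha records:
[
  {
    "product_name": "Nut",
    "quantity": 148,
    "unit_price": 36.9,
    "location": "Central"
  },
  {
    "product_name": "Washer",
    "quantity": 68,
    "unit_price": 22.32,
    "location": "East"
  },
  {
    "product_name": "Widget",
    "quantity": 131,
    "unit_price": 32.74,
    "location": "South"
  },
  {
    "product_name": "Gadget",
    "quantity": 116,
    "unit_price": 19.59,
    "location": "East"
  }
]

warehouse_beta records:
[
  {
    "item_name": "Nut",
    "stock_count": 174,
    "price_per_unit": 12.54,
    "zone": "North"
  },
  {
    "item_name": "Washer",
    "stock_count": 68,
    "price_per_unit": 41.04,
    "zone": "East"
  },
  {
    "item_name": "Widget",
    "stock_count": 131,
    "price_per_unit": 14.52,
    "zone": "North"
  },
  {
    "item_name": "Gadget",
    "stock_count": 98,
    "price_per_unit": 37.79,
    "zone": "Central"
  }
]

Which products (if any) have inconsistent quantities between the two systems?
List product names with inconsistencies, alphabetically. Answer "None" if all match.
Gadget, Nut

Schema mappings:
- "product_name" (warehouse_alpha) = "item_name" (warehouse_beta) = product name
- "quantity" (warehouse_alpha) = "stock_count" (warehouse_beta) = quantity

Comparison:
  Nut: 148 vs 174 - MISMATCH
  Washer: 68 vs 68 - MATCH
  Widget: 131 vs 131 - MATCH
  Gadget: 116 vs 98 - MISMATCH

Products with inconsistencies: Gadget, Nut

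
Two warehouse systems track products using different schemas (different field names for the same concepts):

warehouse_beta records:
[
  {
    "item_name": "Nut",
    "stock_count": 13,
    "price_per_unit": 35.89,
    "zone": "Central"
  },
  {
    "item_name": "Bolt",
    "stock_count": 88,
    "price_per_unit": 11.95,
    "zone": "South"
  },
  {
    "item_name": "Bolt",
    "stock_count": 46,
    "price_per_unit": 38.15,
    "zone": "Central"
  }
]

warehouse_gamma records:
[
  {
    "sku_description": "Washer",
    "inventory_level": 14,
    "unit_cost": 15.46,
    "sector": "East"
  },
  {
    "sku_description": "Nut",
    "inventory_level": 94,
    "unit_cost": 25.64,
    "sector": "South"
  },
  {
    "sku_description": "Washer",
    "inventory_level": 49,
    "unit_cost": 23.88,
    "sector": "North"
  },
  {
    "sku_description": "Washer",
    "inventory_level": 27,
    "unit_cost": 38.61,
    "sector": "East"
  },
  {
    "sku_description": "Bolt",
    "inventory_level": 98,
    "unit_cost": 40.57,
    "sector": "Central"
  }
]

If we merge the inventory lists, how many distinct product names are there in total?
3

Schema mapping: "item_name" (warehouse_beta) = "sku_description" (warehouse_gamma) = product name

Products in warehouse_beta: ['Bolt', 'Nut']
Products in warehouse_gamma: ['Bolt', 'Nut', 'Washer']

Union (unique products): ['Bolt', 'Nut', 'Washer']
Count: 3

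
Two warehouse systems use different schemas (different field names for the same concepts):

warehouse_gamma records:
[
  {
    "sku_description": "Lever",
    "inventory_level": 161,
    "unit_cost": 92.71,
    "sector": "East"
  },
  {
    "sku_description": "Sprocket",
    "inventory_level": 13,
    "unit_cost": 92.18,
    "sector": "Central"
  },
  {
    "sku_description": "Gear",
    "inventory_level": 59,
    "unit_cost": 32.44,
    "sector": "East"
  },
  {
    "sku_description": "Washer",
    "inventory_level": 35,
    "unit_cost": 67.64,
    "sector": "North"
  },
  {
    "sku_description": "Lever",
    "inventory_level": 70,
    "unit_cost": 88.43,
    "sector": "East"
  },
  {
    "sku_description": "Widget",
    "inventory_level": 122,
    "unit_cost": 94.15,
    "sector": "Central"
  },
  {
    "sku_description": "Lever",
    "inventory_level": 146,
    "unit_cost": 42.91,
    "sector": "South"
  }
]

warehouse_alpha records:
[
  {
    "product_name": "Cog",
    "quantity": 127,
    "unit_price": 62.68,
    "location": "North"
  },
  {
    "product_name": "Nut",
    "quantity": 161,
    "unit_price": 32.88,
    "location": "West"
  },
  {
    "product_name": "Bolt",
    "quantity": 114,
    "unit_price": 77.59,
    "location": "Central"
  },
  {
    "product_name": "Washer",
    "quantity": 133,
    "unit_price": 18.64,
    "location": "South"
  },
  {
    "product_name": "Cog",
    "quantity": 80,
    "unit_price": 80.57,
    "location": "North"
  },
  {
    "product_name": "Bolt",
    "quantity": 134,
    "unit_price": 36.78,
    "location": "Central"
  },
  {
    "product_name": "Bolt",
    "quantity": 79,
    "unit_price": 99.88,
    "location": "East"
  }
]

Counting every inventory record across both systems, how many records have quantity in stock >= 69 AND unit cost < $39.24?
3

Schema mappings:
- "inventory_level" (warehouse_gamma) = "quantity" (warehouse_alpha) = quantity
- "unit_cost" (warehouse_gamma) = "unit_price" (warehouse_alpha) = unit cost

Records meeting both conditions in warehouse_gamma: 0
Records meeting both conditions in warehouse_alpha: 3

Total: 0 + 3 = 3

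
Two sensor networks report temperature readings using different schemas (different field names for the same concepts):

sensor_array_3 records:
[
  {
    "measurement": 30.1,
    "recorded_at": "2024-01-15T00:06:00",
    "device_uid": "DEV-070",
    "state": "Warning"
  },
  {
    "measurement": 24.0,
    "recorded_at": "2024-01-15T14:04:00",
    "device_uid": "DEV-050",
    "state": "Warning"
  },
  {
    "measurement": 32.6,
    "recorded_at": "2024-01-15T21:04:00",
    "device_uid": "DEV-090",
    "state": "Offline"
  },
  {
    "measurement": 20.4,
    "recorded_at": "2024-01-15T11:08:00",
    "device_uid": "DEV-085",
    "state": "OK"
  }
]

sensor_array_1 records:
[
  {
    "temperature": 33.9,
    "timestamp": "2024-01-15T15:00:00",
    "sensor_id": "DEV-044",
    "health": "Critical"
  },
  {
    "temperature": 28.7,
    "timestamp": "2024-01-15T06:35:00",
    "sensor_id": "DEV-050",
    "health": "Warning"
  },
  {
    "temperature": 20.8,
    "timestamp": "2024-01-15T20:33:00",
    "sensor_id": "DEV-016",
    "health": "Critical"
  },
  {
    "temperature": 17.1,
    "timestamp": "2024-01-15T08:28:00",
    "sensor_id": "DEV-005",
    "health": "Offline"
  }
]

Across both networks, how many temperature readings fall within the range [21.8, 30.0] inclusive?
2

Schema mapping: "measurement" (sensor_array_3) = "temperature" (sensor_array_1) = temperature

Readings in [21.8, 30.0] from sensor_array_3: 1
Readings in [21.8, 30.0] from sensor_array_1: 1

Total count: 1 + 1 = 2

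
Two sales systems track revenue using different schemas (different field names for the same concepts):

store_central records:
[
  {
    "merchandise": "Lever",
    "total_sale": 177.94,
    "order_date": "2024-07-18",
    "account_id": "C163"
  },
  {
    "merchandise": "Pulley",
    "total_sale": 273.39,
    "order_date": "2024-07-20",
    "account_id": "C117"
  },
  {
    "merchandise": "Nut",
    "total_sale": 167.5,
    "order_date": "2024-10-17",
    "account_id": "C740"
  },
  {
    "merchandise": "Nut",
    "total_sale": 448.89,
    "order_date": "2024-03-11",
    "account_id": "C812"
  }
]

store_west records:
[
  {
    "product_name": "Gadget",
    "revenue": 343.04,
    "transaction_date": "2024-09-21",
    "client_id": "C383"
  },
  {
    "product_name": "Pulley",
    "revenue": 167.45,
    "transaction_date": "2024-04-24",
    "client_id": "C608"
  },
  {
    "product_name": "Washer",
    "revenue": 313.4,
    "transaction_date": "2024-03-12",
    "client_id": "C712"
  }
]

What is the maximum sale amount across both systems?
448.89

Reconcile: "total_sale" (store_central) = "revenue" (store_west) = sale amount

Maximum in store_central: 448.89
Maximum in store_west: 343.04

Overall maximum: max(448.89, 343.04) = 448.89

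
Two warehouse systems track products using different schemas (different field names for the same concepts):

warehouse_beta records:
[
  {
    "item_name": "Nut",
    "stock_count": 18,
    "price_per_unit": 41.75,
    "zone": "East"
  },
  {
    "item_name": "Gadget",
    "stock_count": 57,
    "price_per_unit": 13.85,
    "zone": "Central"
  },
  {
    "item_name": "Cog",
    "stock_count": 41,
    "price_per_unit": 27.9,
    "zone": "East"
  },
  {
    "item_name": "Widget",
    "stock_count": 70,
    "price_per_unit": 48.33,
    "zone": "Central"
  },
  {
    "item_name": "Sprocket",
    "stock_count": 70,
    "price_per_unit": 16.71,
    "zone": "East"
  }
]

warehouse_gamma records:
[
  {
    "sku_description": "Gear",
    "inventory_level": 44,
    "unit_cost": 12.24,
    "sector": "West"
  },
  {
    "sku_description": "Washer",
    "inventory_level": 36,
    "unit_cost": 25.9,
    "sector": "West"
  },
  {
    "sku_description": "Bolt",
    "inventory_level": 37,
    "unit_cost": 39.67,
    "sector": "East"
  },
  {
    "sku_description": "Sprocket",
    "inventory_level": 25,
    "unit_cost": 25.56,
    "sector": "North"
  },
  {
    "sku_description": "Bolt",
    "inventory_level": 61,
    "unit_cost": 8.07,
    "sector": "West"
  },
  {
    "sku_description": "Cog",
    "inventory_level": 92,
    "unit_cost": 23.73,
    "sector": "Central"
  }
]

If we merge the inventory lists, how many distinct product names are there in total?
8

Schema mapping: "item_name" (warehouse_beta) = "sku_description" (warehouse_gamma) = product name

Products in warehouse_beta: ['Cog', 'Gadget', 'Nut', 'Sprocket', 'Widget']
Products in warehouse_gamma: ['Bolt', 'Cog', 'Gear', 'Sprocket', 'Washer']

Union (unique products): ['Bolt', 'Cog', 'Gadget', 'Gear', 'Nut', 'Sprocket', 'Washer', 'Widget']
Count: 8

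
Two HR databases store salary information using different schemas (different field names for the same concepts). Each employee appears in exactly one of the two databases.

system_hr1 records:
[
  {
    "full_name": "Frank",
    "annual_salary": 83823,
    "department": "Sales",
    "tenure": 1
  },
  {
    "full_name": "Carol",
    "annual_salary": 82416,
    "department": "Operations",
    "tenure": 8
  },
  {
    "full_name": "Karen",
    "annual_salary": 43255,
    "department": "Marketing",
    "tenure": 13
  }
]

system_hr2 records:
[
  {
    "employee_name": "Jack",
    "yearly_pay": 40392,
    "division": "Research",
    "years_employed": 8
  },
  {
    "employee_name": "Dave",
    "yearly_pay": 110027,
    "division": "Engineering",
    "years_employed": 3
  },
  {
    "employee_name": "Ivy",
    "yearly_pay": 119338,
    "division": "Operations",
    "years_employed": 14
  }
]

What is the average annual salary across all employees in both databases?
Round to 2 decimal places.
79875.17

Schema mapping: "annual_salary" (system_hr1) = "yearly_pay" (system_hr2) = annual salary

All salaries: [83823, 82416, 43255, 40392, 110027, 119338]
Sum: 479251
Count: 6
Average: 479251 / 6 = 79875.17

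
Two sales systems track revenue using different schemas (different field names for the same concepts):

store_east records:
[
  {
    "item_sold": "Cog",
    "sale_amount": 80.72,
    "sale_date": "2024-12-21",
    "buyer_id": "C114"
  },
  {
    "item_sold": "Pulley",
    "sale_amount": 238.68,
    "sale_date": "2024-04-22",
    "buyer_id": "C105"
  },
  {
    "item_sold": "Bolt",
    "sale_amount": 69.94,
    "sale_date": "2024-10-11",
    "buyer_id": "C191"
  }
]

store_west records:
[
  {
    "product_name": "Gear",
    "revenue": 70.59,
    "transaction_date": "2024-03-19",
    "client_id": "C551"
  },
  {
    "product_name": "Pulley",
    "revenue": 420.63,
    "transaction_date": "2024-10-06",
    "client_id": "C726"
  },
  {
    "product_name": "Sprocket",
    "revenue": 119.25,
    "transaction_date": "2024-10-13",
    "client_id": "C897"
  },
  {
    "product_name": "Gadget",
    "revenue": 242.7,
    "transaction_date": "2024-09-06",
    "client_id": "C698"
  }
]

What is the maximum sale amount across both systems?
420.63

Reconcile: "sale_amount" (store_east) = "revenue" (store_west) = sale amount

Maximum in store_east: 238.68
Maximum in store_west: 420.63

Overall maximum: max(238.68, 420.63) = 420.63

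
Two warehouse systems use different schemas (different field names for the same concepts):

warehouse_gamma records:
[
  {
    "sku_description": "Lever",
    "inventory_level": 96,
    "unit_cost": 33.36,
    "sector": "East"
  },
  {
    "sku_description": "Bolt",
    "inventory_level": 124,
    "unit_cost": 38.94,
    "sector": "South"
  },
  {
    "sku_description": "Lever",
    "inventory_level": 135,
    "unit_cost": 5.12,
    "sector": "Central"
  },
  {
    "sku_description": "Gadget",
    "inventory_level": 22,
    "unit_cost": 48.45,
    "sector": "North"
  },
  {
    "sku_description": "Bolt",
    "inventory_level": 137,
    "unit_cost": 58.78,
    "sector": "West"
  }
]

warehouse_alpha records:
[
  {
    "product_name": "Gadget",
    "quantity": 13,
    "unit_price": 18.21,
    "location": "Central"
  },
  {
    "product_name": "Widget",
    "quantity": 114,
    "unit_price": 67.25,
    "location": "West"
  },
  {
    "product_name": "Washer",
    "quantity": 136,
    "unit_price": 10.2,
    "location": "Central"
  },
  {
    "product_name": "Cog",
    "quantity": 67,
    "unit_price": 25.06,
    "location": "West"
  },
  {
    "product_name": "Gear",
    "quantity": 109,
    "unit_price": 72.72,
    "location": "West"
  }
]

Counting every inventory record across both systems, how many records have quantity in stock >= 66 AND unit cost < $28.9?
3

Schema mappings:
- "inventory_level" (warehouse_gamma) = "quantity" (warehouse_alpha) = quantity
- "unit_cost" (warehouse_gamma) = "unit_price" (warehouse_alpha) = unit cost

Records meeting both conditions in warehouse_gamma: 1
Records meeting both conditions in warehouse_alpha: 2

Total: 1 + 2 = 3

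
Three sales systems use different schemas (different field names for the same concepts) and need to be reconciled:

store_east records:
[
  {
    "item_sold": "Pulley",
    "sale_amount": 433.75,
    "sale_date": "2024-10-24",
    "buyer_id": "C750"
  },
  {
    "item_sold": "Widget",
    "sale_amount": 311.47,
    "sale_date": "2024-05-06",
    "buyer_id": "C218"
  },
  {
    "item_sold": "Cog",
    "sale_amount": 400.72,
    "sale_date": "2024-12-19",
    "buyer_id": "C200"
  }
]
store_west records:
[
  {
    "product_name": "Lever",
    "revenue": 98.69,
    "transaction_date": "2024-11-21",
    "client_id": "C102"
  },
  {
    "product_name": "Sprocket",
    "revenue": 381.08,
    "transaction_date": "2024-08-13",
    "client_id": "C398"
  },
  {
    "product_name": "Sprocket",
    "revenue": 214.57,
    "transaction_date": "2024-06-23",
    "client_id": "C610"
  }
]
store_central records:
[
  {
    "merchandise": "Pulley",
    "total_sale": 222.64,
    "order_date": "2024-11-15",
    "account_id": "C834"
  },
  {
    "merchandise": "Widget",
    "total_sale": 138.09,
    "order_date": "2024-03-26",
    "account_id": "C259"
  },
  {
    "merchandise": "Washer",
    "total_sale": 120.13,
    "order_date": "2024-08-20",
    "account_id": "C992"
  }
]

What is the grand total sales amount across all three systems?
2321.14

Schema reconciliation - all amount fields map to sale amount:

store_east (sale_amount): 1145.94
store_west (revenue): 694.34
store_central (total_sale): 480.86

Grand total: 2321.14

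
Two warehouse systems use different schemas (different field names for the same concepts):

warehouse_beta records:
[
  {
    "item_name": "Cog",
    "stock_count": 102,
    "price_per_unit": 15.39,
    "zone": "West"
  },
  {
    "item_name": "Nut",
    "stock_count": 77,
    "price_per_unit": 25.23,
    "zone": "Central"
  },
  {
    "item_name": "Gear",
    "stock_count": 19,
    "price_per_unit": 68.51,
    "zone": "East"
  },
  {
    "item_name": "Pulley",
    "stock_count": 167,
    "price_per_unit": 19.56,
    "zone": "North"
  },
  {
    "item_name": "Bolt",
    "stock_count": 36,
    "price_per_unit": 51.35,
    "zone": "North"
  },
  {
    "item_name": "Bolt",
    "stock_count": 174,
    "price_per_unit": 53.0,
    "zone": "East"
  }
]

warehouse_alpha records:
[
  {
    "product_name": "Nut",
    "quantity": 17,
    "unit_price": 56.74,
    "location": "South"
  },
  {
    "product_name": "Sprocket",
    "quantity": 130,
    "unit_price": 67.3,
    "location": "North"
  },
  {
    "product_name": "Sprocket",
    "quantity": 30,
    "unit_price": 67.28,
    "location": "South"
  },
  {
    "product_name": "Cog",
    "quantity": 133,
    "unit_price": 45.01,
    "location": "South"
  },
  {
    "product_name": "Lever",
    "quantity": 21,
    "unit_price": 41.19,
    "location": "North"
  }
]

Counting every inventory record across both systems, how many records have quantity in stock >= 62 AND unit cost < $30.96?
3

Schema mappings:
- "stock_count" (warehouse_beta) = "quantity" (warehouse_alpha) = quantity
- "price_per_unit" (warehouse_beta) = "unit_price" (warehouse_alpha) = unit cost

Records meeting both conditions in warehouse_beta: 3
Records meeting both conditions in warehouse_alpha: 0

Total: 3 + 0 = 3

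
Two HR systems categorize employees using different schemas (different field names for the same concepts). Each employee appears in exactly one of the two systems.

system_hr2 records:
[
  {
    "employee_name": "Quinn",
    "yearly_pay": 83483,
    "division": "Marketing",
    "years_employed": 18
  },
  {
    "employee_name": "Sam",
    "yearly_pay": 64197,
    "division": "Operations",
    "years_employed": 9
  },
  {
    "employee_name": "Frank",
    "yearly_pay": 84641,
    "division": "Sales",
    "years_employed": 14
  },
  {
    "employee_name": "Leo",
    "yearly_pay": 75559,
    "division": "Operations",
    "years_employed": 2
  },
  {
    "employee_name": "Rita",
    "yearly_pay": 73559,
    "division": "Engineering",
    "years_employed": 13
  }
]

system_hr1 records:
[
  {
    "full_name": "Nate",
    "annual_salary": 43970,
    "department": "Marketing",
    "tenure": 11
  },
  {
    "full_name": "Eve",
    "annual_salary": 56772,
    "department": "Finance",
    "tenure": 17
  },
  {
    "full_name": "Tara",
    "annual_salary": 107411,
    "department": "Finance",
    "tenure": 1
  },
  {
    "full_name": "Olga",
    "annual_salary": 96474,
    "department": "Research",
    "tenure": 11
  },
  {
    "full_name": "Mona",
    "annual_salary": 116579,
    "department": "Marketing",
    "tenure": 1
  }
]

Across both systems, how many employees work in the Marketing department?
3

Schema mapping: "division" (system_hr2) = "department" (system_hr1) = department

Marketing employees in system_hr2: 1
Marketing employees in system_hr1: 2

Total in Marketing: 1 + 2 = 3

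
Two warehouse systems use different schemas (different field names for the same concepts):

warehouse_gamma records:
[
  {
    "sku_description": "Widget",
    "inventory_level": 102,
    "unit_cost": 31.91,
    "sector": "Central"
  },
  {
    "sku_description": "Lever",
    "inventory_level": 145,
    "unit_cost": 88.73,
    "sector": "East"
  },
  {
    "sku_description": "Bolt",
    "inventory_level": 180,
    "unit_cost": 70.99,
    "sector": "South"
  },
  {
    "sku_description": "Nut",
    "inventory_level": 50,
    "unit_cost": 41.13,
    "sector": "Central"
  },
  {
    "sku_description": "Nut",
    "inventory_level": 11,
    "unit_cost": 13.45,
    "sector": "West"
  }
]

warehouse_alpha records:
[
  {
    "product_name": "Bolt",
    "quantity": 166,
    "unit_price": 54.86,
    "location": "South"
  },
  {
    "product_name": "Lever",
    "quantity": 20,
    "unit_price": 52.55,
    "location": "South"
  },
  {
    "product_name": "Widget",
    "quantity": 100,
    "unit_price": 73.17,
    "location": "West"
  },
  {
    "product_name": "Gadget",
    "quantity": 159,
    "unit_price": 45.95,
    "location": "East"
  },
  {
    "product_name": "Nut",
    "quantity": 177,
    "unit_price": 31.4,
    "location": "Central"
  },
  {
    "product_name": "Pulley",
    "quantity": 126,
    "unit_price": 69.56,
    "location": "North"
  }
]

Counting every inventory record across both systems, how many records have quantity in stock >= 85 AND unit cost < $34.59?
2

Schema mappings:
- "inventory_level" (warehouse_gamma) = "quantity" (warehouse_alpha) = quantity
- "unit_cost" (warehouse_gamma) = "unit_price" (warehouse_alpha) = unit cost

Records meeting both conditions in warehouse_gamma: 1
Records meeting both conditions in warehouse_alpha: 1

Total: 1 + 1 = 2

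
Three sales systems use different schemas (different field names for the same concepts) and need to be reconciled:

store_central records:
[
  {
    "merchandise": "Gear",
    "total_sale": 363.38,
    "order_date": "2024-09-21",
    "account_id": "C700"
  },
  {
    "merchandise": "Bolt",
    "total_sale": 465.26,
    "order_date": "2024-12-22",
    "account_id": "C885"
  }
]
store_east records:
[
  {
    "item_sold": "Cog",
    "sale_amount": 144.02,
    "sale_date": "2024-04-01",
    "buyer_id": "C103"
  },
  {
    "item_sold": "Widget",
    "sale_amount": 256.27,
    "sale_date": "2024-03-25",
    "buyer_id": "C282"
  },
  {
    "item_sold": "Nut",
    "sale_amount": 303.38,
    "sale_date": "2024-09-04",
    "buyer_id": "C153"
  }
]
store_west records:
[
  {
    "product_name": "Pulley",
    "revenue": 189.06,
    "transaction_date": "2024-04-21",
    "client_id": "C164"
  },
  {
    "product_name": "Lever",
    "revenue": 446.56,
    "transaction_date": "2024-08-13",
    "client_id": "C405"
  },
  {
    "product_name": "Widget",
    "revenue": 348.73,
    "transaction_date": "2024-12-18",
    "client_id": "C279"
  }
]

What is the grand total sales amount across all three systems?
2516.66

Schema reconciliation - all amount fields map to sale amount:

store_central (total_sale): 828.64
store_east (sale_amount): 703.67
store_west (revenue): 984.35

Grand total: 2516.66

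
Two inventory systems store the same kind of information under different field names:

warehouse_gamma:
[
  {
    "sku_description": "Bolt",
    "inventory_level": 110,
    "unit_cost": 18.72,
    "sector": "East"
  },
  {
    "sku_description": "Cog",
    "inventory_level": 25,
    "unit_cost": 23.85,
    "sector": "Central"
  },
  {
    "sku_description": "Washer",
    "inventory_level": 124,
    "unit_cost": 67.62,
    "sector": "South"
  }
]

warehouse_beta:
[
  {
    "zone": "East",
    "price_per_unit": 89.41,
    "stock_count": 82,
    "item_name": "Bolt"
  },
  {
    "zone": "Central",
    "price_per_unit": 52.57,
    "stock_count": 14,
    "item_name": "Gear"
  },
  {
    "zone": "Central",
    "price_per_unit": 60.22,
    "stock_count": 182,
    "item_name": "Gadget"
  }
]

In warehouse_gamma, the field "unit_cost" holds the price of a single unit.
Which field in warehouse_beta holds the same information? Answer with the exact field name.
price_per_unit

In warehouse_gamma, "unit_cost" holds the price of a single unit.
The fields in warehouse_beta are: "zone", "price_per_unit", "stock_count", "item_name".
"price_per_unit" is the match: the name refers to the same concept and its values are decimal currency amounts (e.g. 89.41, 52.57).
The other fields ("zone", "stock_count", "item_name") hold different kinds of data.

So "unit_cost" in warehouse_gamma corresponds to "price_per_unit" in warehouse_beta.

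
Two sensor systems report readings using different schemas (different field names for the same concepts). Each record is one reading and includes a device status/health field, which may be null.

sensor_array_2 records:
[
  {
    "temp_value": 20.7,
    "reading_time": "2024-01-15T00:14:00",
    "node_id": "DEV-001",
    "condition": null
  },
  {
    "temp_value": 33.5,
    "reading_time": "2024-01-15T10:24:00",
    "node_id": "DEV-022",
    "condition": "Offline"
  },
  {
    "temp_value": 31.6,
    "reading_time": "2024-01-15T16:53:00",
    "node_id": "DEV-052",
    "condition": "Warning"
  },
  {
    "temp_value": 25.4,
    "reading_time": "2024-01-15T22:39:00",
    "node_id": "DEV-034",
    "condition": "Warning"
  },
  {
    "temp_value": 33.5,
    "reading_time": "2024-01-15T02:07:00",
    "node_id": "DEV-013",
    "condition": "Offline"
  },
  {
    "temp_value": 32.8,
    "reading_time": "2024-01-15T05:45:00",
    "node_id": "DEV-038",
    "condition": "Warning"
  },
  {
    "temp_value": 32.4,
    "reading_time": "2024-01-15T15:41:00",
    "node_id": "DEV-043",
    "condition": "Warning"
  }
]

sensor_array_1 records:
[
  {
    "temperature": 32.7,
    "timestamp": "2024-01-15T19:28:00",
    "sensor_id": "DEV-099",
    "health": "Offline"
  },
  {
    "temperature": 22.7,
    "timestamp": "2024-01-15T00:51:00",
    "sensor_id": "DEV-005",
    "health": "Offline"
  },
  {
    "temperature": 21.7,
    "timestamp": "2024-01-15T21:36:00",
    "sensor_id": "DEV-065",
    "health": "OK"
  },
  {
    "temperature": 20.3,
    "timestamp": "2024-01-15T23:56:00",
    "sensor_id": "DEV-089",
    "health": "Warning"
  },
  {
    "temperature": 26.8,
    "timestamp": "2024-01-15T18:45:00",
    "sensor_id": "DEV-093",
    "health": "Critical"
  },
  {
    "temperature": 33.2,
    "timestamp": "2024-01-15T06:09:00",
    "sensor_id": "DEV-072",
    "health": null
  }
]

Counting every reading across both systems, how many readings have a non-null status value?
11

Schema mapping: "condition" (sensor_array_2) = "health" (sensor_array_1) = status

Non-null in sensor_array_2: 6
Non-null in sensor_array_1: 5

Total non-null: 6 + 5 = 11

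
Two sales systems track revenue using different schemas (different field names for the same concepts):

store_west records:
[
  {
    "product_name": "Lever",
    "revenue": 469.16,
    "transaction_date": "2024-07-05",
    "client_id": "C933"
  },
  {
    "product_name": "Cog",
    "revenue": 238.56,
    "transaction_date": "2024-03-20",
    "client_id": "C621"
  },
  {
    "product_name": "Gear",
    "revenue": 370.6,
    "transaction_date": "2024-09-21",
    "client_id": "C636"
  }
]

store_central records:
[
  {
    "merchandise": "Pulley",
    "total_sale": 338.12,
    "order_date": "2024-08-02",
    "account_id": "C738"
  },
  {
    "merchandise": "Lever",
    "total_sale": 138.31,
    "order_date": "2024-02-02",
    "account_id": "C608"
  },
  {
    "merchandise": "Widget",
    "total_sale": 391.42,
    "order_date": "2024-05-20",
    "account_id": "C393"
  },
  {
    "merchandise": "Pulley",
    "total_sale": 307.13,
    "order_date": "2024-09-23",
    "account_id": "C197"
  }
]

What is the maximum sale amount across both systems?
469.16

Reconcile: "revenue" (store_west) = "total_sale" (store_central) = sale amount

Maximum in store_west: 469.16
Maximum in store_central: 391.42

Overall maximum: max(469.16, 391.42) = 469.16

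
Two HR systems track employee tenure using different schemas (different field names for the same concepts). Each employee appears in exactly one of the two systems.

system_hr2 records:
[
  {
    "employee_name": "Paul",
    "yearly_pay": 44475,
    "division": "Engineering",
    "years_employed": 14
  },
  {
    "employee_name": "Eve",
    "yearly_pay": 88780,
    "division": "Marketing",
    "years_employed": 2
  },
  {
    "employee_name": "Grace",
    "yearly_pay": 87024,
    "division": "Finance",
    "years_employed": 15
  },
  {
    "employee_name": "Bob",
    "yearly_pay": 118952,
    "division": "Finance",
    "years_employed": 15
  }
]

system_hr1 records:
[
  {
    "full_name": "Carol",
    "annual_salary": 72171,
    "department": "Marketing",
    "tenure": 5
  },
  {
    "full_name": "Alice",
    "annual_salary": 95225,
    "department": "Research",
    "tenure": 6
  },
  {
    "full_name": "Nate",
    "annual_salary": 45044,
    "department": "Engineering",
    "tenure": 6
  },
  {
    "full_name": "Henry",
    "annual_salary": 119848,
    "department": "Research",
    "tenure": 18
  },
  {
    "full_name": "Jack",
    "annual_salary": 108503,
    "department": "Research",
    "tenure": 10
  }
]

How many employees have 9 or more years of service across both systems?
5

Reconcile schemas: "years_employed" (system_hr2) = "tenure" (system_hr1) = years of service

From system_hr2: 3 employees with >= 9 years
From system_hr1: 2 employees with >= 9 years

Total: 3 + 2 = 5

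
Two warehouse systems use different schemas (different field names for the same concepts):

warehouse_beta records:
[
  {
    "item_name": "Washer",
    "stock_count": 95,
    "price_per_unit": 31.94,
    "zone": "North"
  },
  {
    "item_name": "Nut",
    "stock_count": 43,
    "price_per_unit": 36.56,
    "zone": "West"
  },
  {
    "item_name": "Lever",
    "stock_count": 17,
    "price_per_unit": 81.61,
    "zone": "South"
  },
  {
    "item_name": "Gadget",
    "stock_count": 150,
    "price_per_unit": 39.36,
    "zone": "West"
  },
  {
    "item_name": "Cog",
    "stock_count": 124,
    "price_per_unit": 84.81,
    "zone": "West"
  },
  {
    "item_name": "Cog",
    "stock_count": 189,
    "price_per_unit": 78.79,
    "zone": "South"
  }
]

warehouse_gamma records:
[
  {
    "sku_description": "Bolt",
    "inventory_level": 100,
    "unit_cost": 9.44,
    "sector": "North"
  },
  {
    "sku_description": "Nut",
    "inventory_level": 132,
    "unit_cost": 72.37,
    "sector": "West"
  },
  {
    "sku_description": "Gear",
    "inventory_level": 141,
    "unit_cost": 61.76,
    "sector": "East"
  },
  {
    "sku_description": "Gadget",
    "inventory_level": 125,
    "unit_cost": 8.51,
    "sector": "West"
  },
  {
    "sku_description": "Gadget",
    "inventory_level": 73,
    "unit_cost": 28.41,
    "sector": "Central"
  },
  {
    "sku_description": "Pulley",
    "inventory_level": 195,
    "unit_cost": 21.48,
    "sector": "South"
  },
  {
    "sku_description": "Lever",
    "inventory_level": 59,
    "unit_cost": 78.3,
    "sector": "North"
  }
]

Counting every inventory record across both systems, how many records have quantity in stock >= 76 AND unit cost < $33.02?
4

Schema mappings:
- "stock_count" (warehouse_beta) = "inventory_level" (warehouse_gamma) = quantity
- "price_per_unit" (warehouse_beta) = "unit_cost" (warehouse_gamma) = unit cost

Records meeting both conditions in warehouse_beta: 1
Records meeting both conditions in warehouse_gamma: 3

Total: 1 + 3 = 4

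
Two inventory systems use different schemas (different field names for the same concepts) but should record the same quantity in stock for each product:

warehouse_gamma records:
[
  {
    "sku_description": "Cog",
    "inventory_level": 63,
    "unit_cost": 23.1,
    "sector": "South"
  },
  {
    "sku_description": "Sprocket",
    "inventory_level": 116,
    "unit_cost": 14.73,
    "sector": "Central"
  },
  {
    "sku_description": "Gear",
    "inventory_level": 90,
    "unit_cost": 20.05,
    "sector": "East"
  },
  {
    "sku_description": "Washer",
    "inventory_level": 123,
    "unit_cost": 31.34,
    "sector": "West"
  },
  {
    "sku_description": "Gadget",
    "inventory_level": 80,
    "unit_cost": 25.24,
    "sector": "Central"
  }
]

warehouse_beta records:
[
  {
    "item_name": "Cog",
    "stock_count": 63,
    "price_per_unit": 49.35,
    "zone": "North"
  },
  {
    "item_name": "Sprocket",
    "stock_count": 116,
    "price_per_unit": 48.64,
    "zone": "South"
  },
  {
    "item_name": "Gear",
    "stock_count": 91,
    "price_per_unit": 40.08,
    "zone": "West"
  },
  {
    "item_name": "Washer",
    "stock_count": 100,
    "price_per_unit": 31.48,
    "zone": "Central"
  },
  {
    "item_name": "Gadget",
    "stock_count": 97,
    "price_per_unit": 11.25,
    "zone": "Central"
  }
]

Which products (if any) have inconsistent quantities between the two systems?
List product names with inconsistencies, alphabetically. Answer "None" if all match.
Gadget, Gear, Washer

Schema mappings:
- "sku_description" (warehouse_gamma) = "item_name" (warehouse_beta) = product name
- "inventory_level" (warehouse_gamma) = "stock_count" (warehouse_beta) = quantity

Comparison:
  Cog: 63 vs 63 - MATCH
  Sprocket: 116 vs 116 - MATCH
  Gear: 90 vs 91 - MISMATCH
  Washer: 123 vs 100 - MISMATCH
  Gadget: 80 vs 97 - MISMATCH

Products with inconsistencies: Gadget, Gear, Washer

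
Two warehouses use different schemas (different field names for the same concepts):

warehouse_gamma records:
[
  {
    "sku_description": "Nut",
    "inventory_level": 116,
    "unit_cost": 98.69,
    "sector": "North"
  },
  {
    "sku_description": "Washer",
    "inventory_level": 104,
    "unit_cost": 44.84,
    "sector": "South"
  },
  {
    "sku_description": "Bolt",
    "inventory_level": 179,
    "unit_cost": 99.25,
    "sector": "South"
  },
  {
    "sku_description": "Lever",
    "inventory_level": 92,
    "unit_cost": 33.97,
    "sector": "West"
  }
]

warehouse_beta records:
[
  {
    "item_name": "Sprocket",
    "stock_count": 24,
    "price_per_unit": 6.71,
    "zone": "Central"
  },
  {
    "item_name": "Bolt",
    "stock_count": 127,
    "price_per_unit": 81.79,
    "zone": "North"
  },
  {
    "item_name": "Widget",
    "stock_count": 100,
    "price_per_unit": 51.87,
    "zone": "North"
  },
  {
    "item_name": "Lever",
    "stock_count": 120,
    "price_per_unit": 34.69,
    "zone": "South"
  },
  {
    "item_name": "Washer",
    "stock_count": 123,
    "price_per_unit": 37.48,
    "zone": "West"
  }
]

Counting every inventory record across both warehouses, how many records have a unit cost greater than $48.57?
4

Schema mapping: "unit_cost" (warehouse_gamma) = "price_per_unit" (warehouse_beta) = unit cost

Records > $48.57 in warehouse_gamma: 2
Records > $48.57 in warehouse_beta: 2

Total count: 2 + 2 = 4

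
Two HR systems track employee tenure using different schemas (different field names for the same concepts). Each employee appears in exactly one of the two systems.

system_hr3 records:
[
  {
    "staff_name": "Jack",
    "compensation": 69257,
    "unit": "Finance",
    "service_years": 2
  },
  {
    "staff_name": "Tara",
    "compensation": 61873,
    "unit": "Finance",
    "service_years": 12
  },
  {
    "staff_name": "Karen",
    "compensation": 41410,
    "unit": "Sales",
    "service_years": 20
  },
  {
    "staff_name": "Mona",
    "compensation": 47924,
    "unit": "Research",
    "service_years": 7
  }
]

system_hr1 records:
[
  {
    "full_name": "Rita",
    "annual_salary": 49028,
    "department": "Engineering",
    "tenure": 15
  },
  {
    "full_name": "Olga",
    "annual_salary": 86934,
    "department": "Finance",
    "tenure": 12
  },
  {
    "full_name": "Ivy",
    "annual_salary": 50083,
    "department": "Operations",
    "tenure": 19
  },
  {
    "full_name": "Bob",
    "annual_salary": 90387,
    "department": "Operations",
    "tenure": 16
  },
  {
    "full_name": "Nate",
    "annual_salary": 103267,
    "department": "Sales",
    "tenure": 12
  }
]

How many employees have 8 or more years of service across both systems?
7

Reconcile schemas: "service_years" (system_hr3) = "tenure" (system_hr1) = years of service

From system_hr3: 2 employees with >= 8 years
From system_hr1: 5 employees with >= 8 years

Total: 2 + 5 = 7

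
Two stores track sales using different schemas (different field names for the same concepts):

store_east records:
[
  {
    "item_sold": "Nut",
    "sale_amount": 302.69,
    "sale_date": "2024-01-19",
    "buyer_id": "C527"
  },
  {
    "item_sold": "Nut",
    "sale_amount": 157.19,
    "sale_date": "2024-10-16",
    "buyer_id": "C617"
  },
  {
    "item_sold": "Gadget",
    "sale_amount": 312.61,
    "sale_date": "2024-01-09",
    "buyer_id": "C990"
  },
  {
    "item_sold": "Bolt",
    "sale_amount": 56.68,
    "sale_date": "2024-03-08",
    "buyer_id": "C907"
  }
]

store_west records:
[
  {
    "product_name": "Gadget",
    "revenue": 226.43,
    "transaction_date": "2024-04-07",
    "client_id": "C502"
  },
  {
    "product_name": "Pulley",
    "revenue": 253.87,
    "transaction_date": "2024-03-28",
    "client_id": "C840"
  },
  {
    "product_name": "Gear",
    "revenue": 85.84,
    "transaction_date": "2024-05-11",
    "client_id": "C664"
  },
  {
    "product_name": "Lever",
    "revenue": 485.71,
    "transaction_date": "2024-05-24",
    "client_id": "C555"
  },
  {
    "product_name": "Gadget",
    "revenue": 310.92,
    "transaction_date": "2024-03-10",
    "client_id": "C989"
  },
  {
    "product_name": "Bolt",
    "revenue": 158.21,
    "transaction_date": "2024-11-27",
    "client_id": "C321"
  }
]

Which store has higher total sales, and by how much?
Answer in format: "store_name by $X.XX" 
store_west by $691.81

Schema mapping: "sale_amount" (store_east) = "revenue" (store_west) = sale amount

Total for store_east: 829.17
Total for store_west: 1520.98

Difference: |829.17 - 1520.98| = 691.81
store_west has higher sales by $691.81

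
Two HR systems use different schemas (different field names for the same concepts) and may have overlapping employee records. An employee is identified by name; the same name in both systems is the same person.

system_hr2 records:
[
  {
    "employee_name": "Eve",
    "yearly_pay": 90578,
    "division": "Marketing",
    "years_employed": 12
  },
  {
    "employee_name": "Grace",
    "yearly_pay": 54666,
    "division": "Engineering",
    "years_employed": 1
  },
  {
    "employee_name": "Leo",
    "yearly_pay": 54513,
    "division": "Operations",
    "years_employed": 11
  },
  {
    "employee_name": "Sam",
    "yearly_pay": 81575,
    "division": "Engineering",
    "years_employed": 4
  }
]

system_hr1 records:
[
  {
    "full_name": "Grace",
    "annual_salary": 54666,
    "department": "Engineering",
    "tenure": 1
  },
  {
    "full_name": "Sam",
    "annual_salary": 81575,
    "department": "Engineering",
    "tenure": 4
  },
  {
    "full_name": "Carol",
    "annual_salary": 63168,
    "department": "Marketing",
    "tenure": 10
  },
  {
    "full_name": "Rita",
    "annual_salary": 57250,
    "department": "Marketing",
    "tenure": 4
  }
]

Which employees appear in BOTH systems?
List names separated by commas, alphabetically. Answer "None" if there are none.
Grace, Sam

Schema mapping: "employee_name" (system_hr2) = "full_name" (system_hr1) = employee name

Names in system_hr2: ['Eve', 'Grace', 'Leo', 'Sam']
Names in system_hr1: ['Carol', 'Grace', 'Rita', 'Sam']

Intersection: ['Grace', 'Sam']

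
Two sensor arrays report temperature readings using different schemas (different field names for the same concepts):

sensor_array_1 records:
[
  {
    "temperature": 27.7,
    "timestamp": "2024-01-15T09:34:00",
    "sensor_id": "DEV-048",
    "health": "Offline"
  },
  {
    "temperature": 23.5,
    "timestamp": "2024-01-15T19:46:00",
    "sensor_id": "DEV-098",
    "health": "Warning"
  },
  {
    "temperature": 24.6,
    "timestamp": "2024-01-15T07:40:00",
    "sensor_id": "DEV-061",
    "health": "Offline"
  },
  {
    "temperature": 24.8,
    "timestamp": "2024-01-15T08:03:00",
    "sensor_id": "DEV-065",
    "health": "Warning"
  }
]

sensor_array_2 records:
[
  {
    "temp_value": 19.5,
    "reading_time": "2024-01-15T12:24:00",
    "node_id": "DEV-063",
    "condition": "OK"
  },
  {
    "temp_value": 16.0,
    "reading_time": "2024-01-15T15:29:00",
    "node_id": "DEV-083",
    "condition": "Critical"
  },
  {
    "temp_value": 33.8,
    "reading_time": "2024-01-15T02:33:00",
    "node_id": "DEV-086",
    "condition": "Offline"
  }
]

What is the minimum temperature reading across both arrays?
16.0

Schema mapping: "temperature" (sensor_array_1) = "temp_value" (sensor_array_2) = temperature reading

Minimum in sensor_array_1: 23.5
Minimum in sensor_array_2: 16.0

Overall minimum: min(23.5, 16.0) = 16.0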